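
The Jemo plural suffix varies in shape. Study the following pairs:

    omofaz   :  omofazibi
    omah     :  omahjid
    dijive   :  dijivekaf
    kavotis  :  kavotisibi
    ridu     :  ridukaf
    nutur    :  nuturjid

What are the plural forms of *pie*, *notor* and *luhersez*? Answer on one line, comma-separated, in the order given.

piekaf, notorjid, luhersezibi

The alternation tracks the final sound of the stem — -ibi when the stem ends in a sibilant (*omofaz*, *kavotis*); -jid when the stem ends in a non-sibilant consonant (*omah*, *nutur*); -kaf when the stem ends in a vowel (*dijive*, *ridu*).
*pie* — final sound /e/ (a vowel) → -kaf → *piekaf*.
The final sound of *notor* is /r/, which is a non-sibilant consonant, so the suffix is -jid, giving *notorjid*.
*luhersez* — final sound /z/ (a sibilant) → -ibi → *luhersezibi*.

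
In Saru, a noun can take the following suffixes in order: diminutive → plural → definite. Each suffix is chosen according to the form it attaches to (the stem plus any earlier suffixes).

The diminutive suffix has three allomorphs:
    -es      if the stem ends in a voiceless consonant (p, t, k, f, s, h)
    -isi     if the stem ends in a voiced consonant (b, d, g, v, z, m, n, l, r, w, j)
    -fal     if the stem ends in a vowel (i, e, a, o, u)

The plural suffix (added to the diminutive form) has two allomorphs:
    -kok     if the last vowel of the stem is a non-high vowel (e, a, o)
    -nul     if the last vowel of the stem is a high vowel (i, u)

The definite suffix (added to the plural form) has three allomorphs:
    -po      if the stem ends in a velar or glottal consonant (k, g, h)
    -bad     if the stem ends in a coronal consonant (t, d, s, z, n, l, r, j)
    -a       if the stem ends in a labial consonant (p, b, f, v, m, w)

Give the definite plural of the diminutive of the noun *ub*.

*ub* — final sound /b/ (a voiced consonant) → -isi → *ubisi*.
The diminutive form *ubisi*: last vowel = /i/, a high vowel → -nul → *ubisinul*.
Since the final consonant of the plural form *ubisinul* is /l/ (coronal), it takes -bad, giving *ubisinulbad*.

ubisinulbad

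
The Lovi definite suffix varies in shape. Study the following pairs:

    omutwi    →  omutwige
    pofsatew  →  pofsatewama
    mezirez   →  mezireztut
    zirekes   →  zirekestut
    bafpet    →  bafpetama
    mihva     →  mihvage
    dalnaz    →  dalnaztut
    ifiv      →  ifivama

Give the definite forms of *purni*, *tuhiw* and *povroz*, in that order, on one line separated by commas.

purnige, tuhiwama, povroztut

The alternation tracks the final sound of the stem — -tut when the stem ends in a sibilant (*mezirez*, *zirekes*, *dalnaz*); -ama when the stem ends in a non-sibilant consonant (*pofsatew*, *bafpet*, *ifiv*); -ge when the stem ends in a vowel (*omutwi*, *mihva*).
Since the final sound of *purni* is /i/ (a vowel), it takes -ge, giving *purnige*.
*tuhiw* — final sound /w/ (a non-sibilant consonant) → -ama → *tuhiwama*.
*povroz* — final sound /z/ (a sibilant) → -tut → *povroztut*.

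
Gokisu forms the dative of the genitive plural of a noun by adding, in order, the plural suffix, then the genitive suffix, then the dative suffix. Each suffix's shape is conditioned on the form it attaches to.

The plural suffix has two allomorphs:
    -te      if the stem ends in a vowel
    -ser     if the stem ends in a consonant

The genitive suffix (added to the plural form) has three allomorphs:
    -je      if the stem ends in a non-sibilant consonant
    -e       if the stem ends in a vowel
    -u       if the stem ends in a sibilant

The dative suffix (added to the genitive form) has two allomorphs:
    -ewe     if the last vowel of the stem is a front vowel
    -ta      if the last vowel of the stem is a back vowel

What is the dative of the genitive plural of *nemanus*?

*nemanus* — final sound /s/ (a consonant) → -ser → *nemanusser*.
The plural form *nemanusser* — final sound /r/ (a non-sibilant consonant) → -je → *nemanusserje*.
Since the last vowel of the genitive form *nemanusserje* is /e/ (a front vowel), it takes -ewe, giving *nemanusserjeewe*.

nemanusserjeewe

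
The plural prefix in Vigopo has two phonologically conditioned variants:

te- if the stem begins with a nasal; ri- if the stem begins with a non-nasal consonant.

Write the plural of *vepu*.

*vepu* — first consonant /v/ (non-nasal) → ri- → *rivepu*.

rivepu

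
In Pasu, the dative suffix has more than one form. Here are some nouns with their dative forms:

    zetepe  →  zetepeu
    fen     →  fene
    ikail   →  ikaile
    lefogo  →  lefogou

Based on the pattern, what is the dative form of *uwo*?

uwou

The pattern is consonant vs. vowel: -e when the stem ends in a consonant (*fen*, *ikail*); -u when the stem ends in a vowel (*zetepe*, *lefogo*).
Since the final sound of *uwo* is /o/ (a vowel), it takes -u, giving *uwou*.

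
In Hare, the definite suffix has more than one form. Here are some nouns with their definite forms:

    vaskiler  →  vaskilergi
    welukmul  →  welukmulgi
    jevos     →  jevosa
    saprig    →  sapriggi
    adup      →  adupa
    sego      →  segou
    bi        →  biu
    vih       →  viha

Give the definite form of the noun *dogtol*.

Looking at the final sound of each stem: -a when the stem ends in a voiceless consonant (*jevos*, *adup*, *vih*); -gi when the stem ends in a voiced consonant (*vaskiler*, *welukmul*, *saprig*); -u when the stem ends in a vowel (*sego*, *bi*).
*dogtol* — final sound /l/ (a voiced consonant) → -gi → *dogtolgi*.

dogtolgi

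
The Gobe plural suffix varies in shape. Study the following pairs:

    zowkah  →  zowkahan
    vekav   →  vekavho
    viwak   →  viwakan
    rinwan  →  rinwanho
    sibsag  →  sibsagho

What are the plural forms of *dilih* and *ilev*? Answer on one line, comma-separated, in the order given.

Looking at the final consonant of each stem: -an when the stem ends in a voiceless consonant (*zowkah*, *viwak*); -ho when the stem ends in a voiced consonant (*vekav*, *rinwan*, *sibsag*).
The final consonant of *dilih* is /h/, which is voiceless, so the suffix is -an, giving *dilihan*.
*ilev*: final consonant = /v/, voiced → -ho → *ilevho*.

dilihan, ilevho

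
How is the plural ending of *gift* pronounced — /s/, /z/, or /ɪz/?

The stem *gift* ends in a voiceless non-sibilant consonant.
The plural suffix surfaces as /ɪz/ after sibilants, /s/ after other voiceless consonants, and /z/ after other voiced sounds.
So the plural -s on *gift* is pronounced /s/.

/s/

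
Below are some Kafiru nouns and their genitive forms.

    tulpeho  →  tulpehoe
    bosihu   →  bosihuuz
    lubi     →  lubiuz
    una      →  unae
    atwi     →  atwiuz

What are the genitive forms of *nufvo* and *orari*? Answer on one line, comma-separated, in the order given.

nufvoe, orariuz

Looking at the last vowel of each stem: -uz when the last vowel of the stem is a high vowel (*bosihu*, *lubi*, *atwi*); -e when the last vowel of the stem is a non-high vowel (*tulpeho*, *una*).
*nufvo*: last vowel = /o/, a non-high vowel → -e → *nufvoe*.
Since the last vowel of *orari* is /i/ (a high vowel), it takes -uz, giving *orariuz*.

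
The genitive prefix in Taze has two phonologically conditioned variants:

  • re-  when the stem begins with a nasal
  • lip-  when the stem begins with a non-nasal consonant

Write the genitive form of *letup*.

lipletup

*letup* — first consonant /l/ (non-nasal) → lip- → *lipletup*.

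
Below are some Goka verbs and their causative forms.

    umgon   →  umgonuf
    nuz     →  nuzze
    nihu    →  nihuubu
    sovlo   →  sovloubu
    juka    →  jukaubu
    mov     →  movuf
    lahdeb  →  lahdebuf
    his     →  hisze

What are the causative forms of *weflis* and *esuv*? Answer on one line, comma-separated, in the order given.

weflisze, esuvuf

The alternation tracks the final sound of the stem — -ze when the stem ends in a sibilant (*nuz*, *his*); -uf when the stem ends in a non-sibilant consonant (*umgon*, *mov*, *lahdeb*); -ubu when the stem ends in a vowel (*nihu*, *sovlo*, *juka*).
*weflis* — final sound /s/ (a sibilant) → -ze → *weflisze*.
The final sound of *esuv* is /v/, which is a non-sibilant consonant, so the suffix is -uf, giving *esuvuf*.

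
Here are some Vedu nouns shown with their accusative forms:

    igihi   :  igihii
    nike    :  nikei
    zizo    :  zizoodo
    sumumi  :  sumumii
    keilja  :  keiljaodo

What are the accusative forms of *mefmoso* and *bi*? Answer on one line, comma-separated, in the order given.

The alternation tracks the last vowel of the stem — -i when the last vowel of the stem is a front vowel (*igihi*, *nike*, *sumumi*); -odo when the last vowel of the stem is a back vowel (*zizo*, *keilja*).
*mefmoso* — last vowel /o/ (a back vowel) → -odo → *mefmosoodo*.
The last vowel of *bi* is /i/, which is a front vowel, so the suffix is -i, giving *bii*.

mefmosoodo, bii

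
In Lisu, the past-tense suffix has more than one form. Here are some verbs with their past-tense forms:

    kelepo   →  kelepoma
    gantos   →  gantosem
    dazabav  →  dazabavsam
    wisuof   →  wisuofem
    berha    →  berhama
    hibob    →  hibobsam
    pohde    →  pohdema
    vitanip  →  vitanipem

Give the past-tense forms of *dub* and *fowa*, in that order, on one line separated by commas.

Looking at the final sound of each stem: -em when the stem ends in a voiceless consonant (*gantos*, *wisuof*, *vitanip*); -sam when the stem ends in a voiced consonant (*dazabav*, *hibob*); -ma when the stem ends in a vowel (*kelepo*, *berha*, *pohde*).
*dub*: final sound = /b/, a voiced consonant → -sam → *dubsam*.
The final sound of *fowa* is /a/, which is a vowel, so the suffix is -ma, giving *fowama*.

dubsam, fowama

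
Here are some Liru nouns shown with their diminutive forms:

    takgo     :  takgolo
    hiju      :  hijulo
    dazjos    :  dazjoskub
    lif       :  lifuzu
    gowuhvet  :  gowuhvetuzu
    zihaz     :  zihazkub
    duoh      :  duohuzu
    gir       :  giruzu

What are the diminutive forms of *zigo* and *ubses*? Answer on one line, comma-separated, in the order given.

zigolo, ubseskub

Looking at the final sound of each stem: -kub when the stem ends in a sibilant (*dazjos*, *zihaz*); -uzu when the stem ends in a non-sibilant consonant (*lif*, *gowuhvet*, *duoh*, *gir*); -lo when the stem ends in a vowel (*takgo*, *hiju*).
*zigo*: final sound = /o/, a vowel → -lo → *zigolo*.
*ubses*: final sound = /s/, a sibilant → -kub → *ubseskub*.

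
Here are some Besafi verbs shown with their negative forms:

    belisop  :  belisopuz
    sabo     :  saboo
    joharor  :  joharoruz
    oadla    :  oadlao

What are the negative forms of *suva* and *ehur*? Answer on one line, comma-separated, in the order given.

The pattern is consonant vs. vowel: -uz when the stem ends in a consonant (*belisop*, *joharor*); -o when the stem ends in a vowel (*sabo*, *oadla*).
*suva*: final sound = /a/, a vowel → -o → *suvao*.
*ehur* — final sound /r/ (a consonant) → -uz → *ehuruz*.

suvao, ehuruz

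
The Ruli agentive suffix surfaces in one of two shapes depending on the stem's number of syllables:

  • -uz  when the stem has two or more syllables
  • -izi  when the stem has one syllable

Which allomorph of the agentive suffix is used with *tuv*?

*tuv* (one syllable) → -izi.

-izi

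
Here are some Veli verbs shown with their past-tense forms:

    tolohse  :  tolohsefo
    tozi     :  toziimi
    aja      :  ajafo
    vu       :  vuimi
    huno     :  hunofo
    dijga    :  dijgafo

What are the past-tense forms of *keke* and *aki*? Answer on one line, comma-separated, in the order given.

kekefo, akiimi

The pattern is height harmony: -imi when the last vowel of the stem is a high vowel (*tozi*, *vu*); -fo when the last vowel of the stem is a non-high vowel (*tolohse*, *aja*, *huno*, *dijga*).
*keke*: last vowel = /e/, a non-high vowel → -fo → *kekefo*.
The last vowel of *aki* is /i/, which is a high vowel, so the suffix is -imi, giving *akiimi*.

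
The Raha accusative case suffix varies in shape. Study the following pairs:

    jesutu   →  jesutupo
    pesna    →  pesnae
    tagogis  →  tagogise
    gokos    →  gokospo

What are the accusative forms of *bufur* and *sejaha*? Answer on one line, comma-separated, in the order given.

The alternation tracks the last vowel of the stem — -po when the last vowel of the stem is a rounded vowel (*jesutu*, *gokos*); -e when the last vowel of the stem is an unrounded vowel (*pesna*, *tagogis*).
The last vowel of *bufur* is /u/, which is a rounded vowel, so the suffix is -po, giving *bufurpo*.
Since the last vowel of *sejaha* is /a/ (an unrounded vowel), it takes -e, giving *sejahae*.

bufurpo, sejahae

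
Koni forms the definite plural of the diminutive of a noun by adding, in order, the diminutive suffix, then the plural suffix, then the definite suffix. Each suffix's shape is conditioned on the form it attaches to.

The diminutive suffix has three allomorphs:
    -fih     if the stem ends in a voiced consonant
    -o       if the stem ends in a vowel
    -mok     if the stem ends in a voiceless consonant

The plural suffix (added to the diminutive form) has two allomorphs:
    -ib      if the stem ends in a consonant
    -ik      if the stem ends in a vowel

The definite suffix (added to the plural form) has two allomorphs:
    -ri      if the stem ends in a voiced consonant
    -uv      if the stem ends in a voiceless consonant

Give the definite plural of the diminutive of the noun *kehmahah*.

kehmahahmokibri

Since the final sound of *kehmahah* is /h/ (a voiceless consonant), it takes -mok, giving *kehmahahmok*.
The diminutive form *kehmahahmok*: final sound = /k/, a consonant → -ib → *kehmahahmokib*.
Since the final consonant of the plural form *kehmahahmokib* is /b/ (voiced), it takes -ri, giving *kehmahahmokibri*.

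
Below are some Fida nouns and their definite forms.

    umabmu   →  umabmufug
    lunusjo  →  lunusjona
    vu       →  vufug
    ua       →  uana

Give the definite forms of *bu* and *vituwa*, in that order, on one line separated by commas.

bufug, vituwana

The alternation tracks the last vowel of the stem — -fug when the last vowel of the stem is a high vowel (*umabmu*, *vu*); -na when the last vowel of the stem is a non-high vowel (*lunusjo*, *ua*).
Since the last vowel of *bu* is /u/ (a high vowel), it takes -fug, giving *bufug*.
*vituwa*: last vowel = /a/, a non-high vowel → -na → *vituwana*.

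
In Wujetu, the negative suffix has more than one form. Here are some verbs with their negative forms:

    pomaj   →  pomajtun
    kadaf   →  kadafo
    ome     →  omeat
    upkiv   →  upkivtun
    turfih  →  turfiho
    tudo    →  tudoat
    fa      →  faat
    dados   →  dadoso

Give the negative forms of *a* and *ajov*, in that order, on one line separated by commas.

aat, ajovtun

The suffix is conditioned by the final sound: -o when the stem ends in a voiceless consonant (*kadaf*, *turfih*, *dados*); -tun when the stem ends in a voiced consonant (*pomaj*, *upkiv*); -at when the stem ends in a vowel (*ome*, *tudo*, *fa*).
*a*: final sound = /a/, a vowel → -at → *aat*.
*ajov*: final sound = /v/, a voiced consonant → -tun → *ajovtun*.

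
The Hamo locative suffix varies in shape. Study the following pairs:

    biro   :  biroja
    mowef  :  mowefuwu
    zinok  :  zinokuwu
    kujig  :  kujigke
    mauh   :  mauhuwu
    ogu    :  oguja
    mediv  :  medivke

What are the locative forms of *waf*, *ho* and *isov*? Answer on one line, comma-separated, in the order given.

wafuwu, hoja, isovke

Looking at the final sound of each stem: -uwu when the stem ends in a voiceless consonant (*mowef*, *zinok*, *mauh*); -ke when the stem ends in a voiced consonant (*kujig*, *mediv*); -ja when the stem ends in a vowel (*biro*, *ogu*).
The final sound of *waf* is /f/, which is a voiceless consonant, so the suffix is -uwu, giving *wafuwu*.
*ho* — final sound /o/ (a vowel) → -ja → *hoja*.
*isov*: final sound = /v/, a voiced consonant → -ke → *isovke*.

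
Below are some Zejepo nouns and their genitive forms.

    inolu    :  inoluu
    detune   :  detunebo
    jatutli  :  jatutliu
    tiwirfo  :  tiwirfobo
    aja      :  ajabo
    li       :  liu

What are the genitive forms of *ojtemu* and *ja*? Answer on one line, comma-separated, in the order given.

The alternation tracks the last vowel of the stem — -u when the last vowel of the stem is a high vowel (*inolu*, *jatutli*, *li*); -bo when the last vowel of the stem is a non-high vowel (*detune*, *tiwirfo*, *aja*).
*ojtemu* — last vowel /u/ (a high vowel) → -u → *ojtemuu*.
*ja*: last vowel = /a/, a non-high vowel → -bo → *jabo*.

ojtemuu, jabo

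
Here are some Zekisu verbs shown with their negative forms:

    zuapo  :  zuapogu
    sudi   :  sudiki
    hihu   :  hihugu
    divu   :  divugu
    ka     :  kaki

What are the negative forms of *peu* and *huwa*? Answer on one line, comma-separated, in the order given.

The pattern is rounding harmony: -gu when the last vowel of the stem is a rounded vowel (*zuapo*, *hihu*, *divu*); -ki when the last vowel of the stem is an unrounded vowel (*sudi*, *ka*).
*peu* — last vowel /u/ (a rounded vowel) → -gu → *peugu*.
*huwa*: last vowel = /a/, an unrounded vowel → -ki → *huwaki*.

peugu, huwaki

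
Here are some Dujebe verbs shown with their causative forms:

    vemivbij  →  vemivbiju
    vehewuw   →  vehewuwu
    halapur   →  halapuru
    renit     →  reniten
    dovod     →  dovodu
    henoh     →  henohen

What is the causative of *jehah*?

Looking at the final consonant of each stem: -en when the stem ends in a voiceless consonant (*renit*, *henoh*); -u when the stem ends in a voiced consonant (*vemivbij*, *vehewuw*, *halapur*, *dovod*).
Since the final consonant of *jehah* is /h/ (voiceless), it takes -en, giving *jehahen*.

jehahen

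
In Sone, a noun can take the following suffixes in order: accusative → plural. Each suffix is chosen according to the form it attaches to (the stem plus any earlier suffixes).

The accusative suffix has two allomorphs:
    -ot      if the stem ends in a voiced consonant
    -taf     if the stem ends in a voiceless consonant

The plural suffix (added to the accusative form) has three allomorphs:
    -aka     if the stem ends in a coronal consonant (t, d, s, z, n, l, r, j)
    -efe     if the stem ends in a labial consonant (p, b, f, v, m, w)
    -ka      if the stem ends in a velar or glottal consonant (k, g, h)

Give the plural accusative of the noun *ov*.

ovotaka

*ov* — final consonant /v/ (voiced) → -ot → *ovot*.
The accusative form *ovot* — final consonant /t/ (coronal) → -aka → *ovotaka*.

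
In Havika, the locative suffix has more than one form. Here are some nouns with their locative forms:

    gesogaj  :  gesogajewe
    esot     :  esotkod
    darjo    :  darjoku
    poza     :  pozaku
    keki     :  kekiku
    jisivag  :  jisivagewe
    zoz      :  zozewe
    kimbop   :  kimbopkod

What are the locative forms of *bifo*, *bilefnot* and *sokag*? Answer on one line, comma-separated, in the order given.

bifoku, bilefnotkod, sokagewe

The suffix is conditioned by the final sound: -kod when the stem ends in a voiceless consonant (*esot*, *kimbop*); -ewe when the stem ends in a voiced consonant (*gesogaj*, *jisivag*, *zoz*); -ku when the stem ends in a vowel (*darjo*, *poza*, *keki*).
Since the final sound of *bifo* is /o/ (a vowel), it takes -ku, giving *bifoku*.
*bilefnot* — final sound /t/ (a voiceless consonant) → -kod → *bilefnotkod*.
*sokag* — final sound /g/ (a voiced consonant) → -ewe → *sokagewe*.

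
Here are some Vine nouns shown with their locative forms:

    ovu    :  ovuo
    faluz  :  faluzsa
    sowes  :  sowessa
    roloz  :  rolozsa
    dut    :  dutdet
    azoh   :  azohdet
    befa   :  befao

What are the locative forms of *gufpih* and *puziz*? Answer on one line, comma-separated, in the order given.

gufpihdet, puzizsa

Looking at the final sound of each stem: -sa when the stem ends in a sibilant (*faluz*, *sowes*, *roloz*); -det when the stem ends in a non-sibilant consonant (*dut*, *azoh*); -o when the stem ends in a vowel (*ovu*, *befa*).
*gufpih*: final sound = /h/, a non-sibilant consonant → -det → *gufpihdet*.
*puziz* — final sound /z/ (a sibilant) → -sa → *puzizsa*.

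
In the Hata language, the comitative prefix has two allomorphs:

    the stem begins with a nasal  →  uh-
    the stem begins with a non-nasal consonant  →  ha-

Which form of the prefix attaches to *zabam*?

The first consonant of *zabam* is /z/, which is non-nasal, so the prefix is ha-.

ha-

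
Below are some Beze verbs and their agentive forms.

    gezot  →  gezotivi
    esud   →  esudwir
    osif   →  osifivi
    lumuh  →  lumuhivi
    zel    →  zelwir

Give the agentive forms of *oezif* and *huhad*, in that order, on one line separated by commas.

The suffix is conditioned by the final consonant: -ivi when the stem ends in a voiceless consonant (*gezot*, *osif*, *lumuh*); -wir when the stem ends in a voiced consonant (*esud*, *zel*).
*oezif*: final consonant = /f/, voiceless → -ivi → *oezifivi*.
The final consonant of *huhad* is /d/, which is voiced, so the suffix is -wir, giving *huhadwir*.

oezifivi, huhadwir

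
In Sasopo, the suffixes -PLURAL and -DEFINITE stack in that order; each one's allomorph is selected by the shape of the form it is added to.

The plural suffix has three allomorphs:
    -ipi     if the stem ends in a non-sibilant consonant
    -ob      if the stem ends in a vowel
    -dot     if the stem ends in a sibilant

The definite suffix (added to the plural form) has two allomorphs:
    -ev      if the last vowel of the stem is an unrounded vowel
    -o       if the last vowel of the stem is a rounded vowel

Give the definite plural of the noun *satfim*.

The final sound of *satfim* is /m/, which is a non-sibilant consonant, so the plural suffix is -ipi, giving *satfimipi*.
The plural form *satfimipi*: last vowel = /i/, an unrounded vowel → -ev → *satfimipiev*.

satfimipiev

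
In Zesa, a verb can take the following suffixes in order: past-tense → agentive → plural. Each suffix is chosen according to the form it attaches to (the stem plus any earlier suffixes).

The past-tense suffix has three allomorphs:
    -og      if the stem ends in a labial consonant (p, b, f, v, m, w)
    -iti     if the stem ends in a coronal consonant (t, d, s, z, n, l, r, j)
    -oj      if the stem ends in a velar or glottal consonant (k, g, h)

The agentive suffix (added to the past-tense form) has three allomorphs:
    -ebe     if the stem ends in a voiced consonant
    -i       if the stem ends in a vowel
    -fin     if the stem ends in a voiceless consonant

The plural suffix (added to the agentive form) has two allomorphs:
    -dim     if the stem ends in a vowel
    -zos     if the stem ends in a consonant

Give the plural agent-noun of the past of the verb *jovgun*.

The final consonant of *jovgun* is /n/, which is coronal, so the past-tense suffix is -iti, giving *jovguniti*.
The final sound of the past-tense form *jovguniti* is /i/, which is a vowel, so the agentive suffix is -i, giving *jovgunitii*.
Since the final sound of the agentive form *jovgunitii* is /i/ (a vowel), it takes -dim, giving *jovgunitiidim*.

jovgunitiidim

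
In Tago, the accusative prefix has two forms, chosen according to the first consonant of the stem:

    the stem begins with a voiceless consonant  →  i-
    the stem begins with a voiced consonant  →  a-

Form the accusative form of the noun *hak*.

*hak* — first consonant /h/ (voiceless) → i- → *ihak*.

ihak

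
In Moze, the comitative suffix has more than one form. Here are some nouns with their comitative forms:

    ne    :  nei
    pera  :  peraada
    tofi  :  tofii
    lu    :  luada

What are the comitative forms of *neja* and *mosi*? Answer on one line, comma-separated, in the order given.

nejaada, mosii

The pattern is front/back vowel harmony: -i when the last vowel of the stem is a front vowel (*ne*, *tofi*); -ada when the last vowel of the stem is a back vowel (*pera*, *lu*).
The last vowel of *neja* is /a/, which is a back vowel, so the suffix is -ada, giving *nejaada*.
Since the last vowel of *mosi* is /i/ (a front vowel), it takes -i, giving *mosii*.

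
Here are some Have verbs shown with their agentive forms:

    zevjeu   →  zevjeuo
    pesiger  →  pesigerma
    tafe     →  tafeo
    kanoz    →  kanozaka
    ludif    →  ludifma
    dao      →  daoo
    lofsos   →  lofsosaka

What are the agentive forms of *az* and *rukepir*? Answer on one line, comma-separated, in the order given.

azaka, rukepirma

The alternation tracks the final sound of the stem — -aka when the stem ends in a sibilant (*kanoz*, *lofsos*); -ma when the stem ends in a non-sibilant consonant (*pesiger*, *ludif*); -o when the stem ends in a vowel (*zevjeu*, *tafe*, *dao*).
*az*: final sound = /z/, a sibilant → -aka → *azaka*.
*rukepir*: final sound = /r/, a non-sibilant consonant → -ma → *rukepirma*.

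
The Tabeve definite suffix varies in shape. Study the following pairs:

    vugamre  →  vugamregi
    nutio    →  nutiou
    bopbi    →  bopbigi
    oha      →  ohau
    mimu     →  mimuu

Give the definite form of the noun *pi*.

The pattern is front/back vowel harmony: -gi when the last vowel of the stem is a front vowel (*vugamre*, *bopbi*); -u when the last vowel of the stem is a back vowel (*nutio*, *oha*, *mimu*).
Since the last vowel of *pi* is /i/ (a front vowel), it takes -gi, giving *pigi*.

pigi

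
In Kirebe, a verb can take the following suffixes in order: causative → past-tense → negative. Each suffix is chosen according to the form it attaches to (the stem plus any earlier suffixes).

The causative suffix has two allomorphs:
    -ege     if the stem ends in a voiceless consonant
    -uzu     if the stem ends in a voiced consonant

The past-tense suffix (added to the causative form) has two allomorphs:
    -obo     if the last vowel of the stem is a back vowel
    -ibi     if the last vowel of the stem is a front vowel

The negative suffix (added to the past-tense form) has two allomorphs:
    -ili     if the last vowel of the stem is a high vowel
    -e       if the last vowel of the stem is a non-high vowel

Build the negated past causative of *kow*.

Since the final consonant of *kow* is /w/ (voiced), it takes -uzu, giving *kowuzu*.
The causative form *kowuzu*: last vowel = /u/, a back vowel → -obo → *kowuzuobo*.
Since the last vowel of the past-tense form *kowuzuobo* is /o/ (a non-high vowel), it takes -e, giving *kowuzuoboe*.

kowuzuoboe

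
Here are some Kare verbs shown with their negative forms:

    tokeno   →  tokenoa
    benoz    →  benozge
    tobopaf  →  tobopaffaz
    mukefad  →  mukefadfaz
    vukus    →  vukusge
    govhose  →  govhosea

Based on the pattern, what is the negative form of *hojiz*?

hojizge

Looking at the final sound of each stem: -ge when the stem ends in a sibilant (*benoz*, *vukus*); -faz when the stem ends in a non-sibilant consonant (*tobopaf*, *mukefad*); -a when the stem ends in a vowel (*tokeno*, *govhose*).
*hojiz* — final sound /z/ (a sibilant) → -ge → *hojizge*.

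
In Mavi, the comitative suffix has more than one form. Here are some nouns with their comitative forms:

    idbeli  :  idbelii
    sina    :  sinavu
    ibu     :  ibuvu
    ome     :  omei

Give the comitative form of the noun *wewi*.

Looking at the last vowel of each stem: -i when the last vowel of the stem is a front vowel (*idbeli*, *ome*); -vu when the last vowel of the stem is a back vowel (*sina*, *ibu*).
*wewi*: last vowel = /i/, a front vowel → -i → *wewii*.

wewii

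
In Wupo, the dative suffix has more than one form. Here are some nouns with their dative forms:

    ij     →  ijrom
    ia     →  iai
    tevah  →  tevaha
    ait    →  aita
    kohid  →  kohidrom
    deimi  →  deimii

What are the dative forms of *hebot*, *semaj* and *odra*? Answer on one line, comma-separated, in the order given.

The pattern is voicing of the final sound: -a when the stem ends in a voiceless consonant (*tevah*, *ait*); -rom when the stem ends in a voiced consonant (*ij*, *kohid*); -i when the stem ends in a vowel (*ia*, *deimi*).
Since the final sound of *hebot* is /t/ (a voiceless consonant), it takes -a, giving *hebota*.
*semaj* — final sound /j/ (a voiced consonant) → -rom → *semajrom*.
*odra*: final sound = /a/, a vowel → -i → *odrai*.

hebota, semajrom, odrai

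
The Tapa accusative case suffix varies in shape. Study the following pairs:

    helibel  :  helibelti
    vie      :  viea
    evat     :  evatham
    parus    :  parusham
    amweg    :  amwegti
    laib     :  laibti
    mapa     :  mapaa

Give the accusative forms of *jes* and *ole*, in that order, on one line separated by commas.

jesham, olea

The alternation tracks the final sound of the stem — -ham when the stem ends in a voiceless consonant (*evat*, *parus*); -ti when the stem ends in a voiced consonant (*helibel*, *amweg*, *laib*); -a when the stem ends in a vowel (*vie*, *mapa*).
The final sound of *jes* is /s/, which is a voiceless consonant, so the suffix is -ham, giving *jesham*.
*ole* — final sound /e/ (a vowel) → -a → *olea*.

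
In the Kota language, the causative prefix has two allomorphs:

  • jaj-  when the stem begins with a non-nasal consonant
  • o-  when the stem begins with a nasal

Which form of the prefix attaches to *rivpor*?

*rivpor* — first consonant /r/ (non-nasal) → jaj-.

jaj-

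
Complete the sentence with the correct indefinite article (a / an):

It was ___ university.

a

The indefinite article is chosen by the initial *sound* of the following word, not its spelling.
*university* begins with the sound /juː/ (u pronounced /juː/) — a consonant sound.
So the article is *a*: It was a university.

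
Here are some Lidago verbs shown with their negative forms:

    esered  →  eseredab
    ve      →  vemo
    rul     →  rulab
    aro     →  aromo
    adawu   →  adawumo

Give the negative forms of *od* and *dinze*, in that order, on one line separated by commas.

The alternation tracks the final sound of the stem — -ab when the stem ends in a consonant (*esered*, *rul*); -mo when the stem ends in a vowel (*ve*, *aro*, *adawu*).
The final sound of *od* is /d/, which is a consonant, so the suffix is -ab, giving *odab*.
Since the final sound of *dinze* is /e/ (a vowel), it takes -mo, giving *dinzemo*.

odab, dinzemo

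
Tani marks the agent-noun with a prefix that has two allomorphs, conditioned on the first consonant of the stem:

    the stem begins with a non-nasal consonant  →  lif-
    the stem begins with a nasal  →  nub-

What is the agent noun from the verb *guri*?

lifguri

*guri*: first consonant = /g/, non-nasal → lif- → *lifguri*.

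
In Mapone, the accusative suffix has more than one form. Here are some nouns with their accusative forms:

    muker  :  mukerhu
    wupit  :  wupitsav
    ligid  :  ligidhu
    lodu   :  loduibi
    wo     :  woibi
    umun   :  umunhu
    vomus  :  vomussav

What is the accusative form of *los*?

The pattern is voicing of the final sound: -sav when the stem ends in a voiceless consonant (*wupit*, *vomus*); -hu when the stem ends in a voiced consonant (*muker*, *ligid*, *umun*); -ibi when the stem ends in a vowel (*lodu*, *wo*).
*los*: final sound = /s/, a voiceless consonant → -sav → *lossav*.

lossav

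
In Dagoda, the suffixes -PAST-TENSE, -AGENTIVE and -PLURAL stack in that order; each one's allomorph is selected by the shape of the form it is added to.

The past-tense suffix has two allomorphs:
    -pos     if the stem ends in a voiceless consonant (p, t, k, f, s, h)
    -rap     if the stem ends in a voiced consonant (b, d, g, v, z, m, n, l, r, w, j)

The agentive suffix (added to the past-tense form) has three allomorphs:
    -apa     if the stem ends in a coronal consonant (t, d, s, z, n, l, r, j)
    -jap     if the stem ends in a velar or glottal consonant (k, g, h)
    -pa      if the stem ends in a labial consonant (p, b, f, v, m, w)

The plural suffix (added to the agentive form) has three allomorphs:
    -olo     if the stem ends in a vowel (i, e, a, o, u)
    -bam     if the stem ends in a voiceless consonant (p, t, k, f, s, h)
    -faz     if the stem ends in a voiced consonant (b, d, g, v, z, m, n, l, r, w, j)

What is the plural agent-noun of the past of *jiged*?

jigedrappaolo

Since the final consonant of *jiged* is /d/ (voiced), it takes -rap, giving *jigedrap*.
The past-tense form *jigedrap* — final consonant /p/ (labial) → -pa → *jigedrappa*.
Since the final sound of the agentive form *jigedrappa* is /a/ (a vowel), it takes -olo, giving *jigedrappaolo*.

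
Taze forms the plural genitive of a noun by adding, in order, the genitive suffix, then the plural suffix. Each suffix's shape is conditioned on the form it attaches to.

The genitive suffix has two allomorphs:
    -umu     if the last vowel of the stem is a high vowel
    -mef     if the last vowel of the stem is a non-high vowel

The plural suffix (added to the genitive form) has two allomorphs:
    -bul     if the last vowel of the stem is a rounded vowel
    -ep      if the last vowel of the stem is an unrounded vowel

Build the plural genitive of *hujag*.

*hujag* — last vowel /a/ (a non-high vowel) → -mef → *hujagmef*.
The last vowel of the genitive form *hujagmef* is /e/, which is an unrounded vowel, so the plural suffix is -ep, giving *hujagmefep*.

hujagmefep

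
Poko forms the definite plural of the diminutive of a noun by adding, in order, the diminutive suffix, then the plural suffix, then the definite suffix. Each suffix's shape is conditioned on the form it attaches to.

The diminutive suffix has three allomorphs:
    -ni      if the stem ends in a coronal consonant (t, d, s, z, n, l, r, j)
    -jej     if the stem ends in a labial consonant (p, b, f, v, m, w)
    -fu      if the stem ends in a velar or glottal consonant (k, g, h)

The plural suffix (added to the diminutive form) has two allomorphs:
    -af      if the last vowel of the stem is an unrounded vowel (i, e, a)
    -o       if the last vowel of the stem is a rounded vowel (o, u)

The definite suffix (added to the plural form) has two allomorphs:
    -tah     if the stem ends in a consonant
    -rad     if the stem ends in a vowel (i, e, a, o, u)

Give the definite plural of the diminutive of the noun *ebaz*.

ebazniaftah

*ebaz*: final consonant = /z/, coronal → -ni → *ebazni*.
Since the last vowel of the diminutive form *ebazni* is /i/ (an unrounded vowel), it takes -af, giving *ebazniaf*.
The plural form *ebazniaf*: final sound = /f/, a consonant → -tah → *ebazniaftah*.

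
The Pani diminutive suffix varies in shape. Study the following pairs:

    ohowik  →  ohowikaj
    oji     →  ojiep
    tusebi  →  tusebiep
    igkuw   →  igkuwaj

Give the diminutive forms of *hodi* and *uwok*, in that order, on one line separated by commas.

Looking at the final sound of each stem: -aj when the stem ends in a consonant (*ohowik*, *igkuw*); -ep when the stem ends in a vowel (*oji*, *tusebi*).
*hodi*: final sound = /i/, a vowel → -ep → *hodiep*.
Since the final sound of *uwok* is /k/ (a consonant), it takes -aj, giving *uwokaj*.

hodiep, uwokaj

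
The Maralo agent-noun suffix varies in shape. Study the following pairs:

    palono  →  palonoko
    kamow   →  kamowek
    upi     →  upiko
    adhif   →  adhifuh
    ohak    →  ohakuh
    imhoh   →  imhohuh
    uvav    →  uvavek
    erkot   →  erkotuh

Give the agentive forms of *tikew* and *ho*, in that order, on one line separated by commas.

tikewek, hoko

The alternation tracks the final sound of the stem — -uh when the stem ends in a voiceless consonant (*adhif*, *ohak*, *imhoh*, *erkot*); -ek when the stem ends in a voiced consonant (*kamow*, *uvav*); -ko when the stem ends in a vowel (*palono*, *upi*).
*tikew* — final sound /w/ (a voiced consonant) → -ek → *tikewek*.
The final sound of *ho* is /o/, which is a vowel, so the suffix is -ko, giving *hoko*.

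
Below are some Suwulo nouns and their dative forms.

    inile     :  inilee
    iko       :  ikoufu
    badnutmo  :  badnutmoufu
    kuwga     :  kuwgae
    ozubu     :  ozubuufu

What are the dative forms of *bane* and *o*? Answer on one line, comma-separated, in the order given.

The suffix is conditioned by the last vowel: -ufu when the last vowel of the stem is a rounded vowel (*iko*, *badnutmo*, *ozubu*); -e when the last vowel of the stem is an unrounded vowel (*inile*, *kuwga*).
Since the last vowel of *bane* is /e/ (an unrounded vowel), it takes -e, giving *banee*.
*o*: last vowel = /o/, a rounded vowel → -ufu → *oufu*.

banee, oufu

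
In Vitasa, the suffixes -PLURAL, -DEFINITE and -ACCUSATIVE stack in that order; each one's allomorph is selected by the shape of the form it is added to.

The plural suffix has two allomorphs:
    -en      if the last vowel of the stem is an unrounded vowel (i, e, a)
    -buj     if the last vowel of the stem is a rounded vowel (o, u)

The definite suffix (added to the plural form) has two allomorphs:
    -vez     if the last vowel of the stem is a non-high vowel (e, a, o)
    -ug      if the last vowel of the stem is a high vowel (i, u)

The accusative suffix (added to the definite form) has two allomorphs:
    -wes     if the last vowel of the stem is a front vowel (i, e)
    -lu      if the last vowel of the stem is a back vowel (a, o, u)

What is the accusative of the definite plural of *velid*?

*velid*: last vowel = /i/, an unrounded vowel → -en → *veliden*.
The plural form *veliden* — last vowel /e/ (a non-high vowel) → -vez → *velidenvez*.
Since the last vowel of the definite form *velidenvez* is /e/ (a front vowel), it takes -wes, giving *velidenvezwes*.

velidenvezwes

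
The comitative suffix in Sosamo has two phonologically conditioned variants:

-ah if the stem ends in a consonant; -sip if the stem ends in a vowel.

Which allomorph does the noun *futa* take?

*futa* — final sound /a/ (a vowel) → -sip.

-sip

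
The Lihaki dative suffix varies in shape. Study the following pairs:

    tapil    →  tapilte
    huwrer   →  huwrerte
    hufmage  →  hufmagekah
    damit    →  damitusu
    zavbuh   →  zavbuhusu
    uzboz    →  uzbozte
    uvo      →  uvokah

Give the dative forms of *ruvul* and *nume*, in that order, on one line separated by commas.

The alternation tracks the final sound of the stem — -usu when the stem ends in a voiceless consonant (*damit*, *zavbuh*); -te when the stem ends in a voiced consonant (*tapil*, *huwrer*, *uzboz*); -kah when the stem ends in a vowel (*hufmage*, *uvo*).
The final sound of *ruvul* is /l/, which is a voiced consonant, so the suffix is -te, giving *ruvulte*.
The final sound of *nume* is /e/, which is a vowel, so the suffix is -kah, giving *numekah*.

ruvulte, numekah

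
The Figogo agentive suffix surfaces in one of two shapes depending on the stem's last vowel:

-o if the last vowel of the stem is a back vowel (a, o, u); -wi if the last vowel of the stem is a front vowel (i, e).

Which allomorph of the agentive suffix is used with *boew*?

*boew*: last vowel = /e/, a front vowel → -wi.

-wi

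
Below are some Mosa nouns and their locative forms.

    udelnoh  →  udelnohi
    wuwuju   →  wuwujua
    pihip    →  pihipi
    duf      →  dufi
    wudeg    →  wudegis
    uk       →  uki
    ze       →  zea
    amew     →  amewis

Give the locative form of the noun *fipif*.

fipifi

The alternation tracks the final sound of the stem — -i when the stem ends in a voiceless consonant (*udelnoh*, *pihip*, *duf*, *uk*); -is when the stem ends in a voiced consonant (*wudeg*, *amew*); -a when the stem ends in a vowel (*wuwuju*, *ze*).
*fipif*: final sound = /f/, a voiceless consonant → -i → *fipifi*.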